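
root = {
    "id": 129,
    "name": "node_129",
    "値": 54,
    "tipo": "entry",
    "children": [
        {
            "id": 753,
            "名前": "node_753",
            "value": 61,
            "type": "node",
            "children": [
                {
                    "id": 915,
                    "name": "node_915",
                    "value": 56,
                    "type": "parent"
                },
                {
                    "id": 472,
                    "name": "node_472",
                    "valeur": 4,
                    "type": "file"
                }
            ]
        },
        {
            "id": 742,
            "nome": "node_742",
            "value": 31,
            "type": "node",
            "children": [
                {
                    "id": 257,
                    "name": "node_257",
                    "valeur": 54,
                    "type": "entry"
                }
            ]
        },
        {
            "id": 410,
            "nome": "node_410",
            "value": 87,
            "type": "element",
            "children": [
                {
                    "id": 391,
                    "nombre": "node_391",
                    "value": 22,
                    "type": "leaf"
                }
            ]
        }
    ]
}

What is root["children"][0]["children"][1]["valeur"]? 4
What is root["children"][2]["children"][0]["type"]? "leaf"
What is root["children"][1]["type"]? "node"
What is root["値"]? 54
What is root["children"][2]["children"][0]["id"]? 391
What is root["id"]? 129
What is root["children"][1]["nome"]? "node_742"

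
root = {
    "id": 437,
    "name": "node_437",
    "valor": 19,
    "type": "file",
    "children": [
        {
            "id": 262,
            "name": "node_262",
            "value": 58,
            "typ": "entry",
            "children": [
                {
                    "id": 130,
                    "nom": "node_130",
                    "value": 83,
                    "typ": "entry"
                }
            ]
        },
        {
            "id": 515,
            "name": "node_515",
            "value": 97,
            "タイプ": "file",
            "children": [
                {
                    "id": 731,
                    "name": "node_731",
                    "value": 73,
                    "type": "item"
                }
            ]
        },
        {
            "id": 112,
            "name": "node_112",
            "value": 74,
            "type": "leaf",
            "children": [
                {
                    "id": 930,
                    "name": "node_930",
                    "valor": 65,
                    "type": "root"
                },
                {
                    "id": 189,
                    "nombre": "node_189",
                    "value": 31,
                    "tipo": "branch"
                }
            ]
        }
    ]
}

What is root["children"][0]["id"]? 262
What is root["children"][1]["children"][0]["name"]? "node_731"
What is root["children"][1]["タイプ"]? "file"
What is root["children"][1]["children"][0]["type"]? "item"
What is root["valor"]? 19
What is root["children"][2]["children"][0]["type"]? "root"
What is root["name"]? "node_437"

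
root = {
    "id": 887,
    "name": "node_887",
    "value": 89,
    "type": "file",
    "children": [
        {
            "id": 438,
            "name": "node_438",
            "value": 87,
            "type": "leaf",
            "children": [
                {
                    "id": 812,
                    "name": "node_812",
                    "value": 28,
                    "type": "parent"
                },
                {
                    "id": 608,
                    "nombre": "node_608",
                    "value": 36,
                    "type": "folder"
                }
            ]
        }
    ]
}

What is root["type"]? "file"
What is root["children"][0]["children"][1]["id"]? 608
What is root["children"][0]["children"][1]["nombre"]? "node_608"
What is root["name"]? "node_887"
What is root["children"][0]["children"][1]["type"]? "folder"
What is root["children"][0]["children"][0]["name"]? "node_812"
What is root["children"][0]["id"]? 438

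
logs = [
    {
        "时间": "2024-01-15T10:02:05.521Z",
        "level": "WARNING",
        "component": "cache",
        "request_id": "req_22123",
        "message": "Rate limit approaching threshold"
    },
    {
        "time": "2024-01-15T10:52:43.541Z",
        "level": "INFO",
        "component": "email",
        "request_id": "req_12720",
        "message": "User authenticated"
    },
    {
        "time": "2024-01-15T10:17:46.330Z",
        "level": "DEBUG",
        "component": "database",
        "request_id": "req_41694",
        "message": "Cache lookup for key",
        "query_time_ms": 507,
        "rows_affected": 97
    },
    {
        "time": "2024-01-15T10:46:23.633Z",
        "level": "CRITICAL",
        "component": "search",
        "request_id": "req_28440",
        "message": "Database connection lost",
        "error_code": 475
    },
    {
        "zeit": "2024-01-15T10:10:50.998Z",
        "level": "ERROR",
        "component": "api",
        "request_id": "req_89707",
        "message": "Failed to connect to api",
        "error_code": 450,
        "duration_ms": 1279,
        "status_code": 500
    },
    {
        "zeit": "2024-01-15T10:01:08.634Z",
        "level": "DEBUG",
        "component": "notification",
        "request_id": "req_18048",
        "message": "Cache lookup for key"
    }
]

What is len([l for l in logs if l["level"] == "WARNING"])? 1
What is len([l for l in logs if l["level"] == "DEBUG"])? 2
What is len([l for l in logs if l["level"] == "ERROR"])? 1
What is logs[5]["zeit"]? "2024-01-15T10:01:08.634Z"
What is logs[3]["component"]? "search"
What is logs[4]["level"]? "ERROR"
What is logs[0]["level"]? "WARNING"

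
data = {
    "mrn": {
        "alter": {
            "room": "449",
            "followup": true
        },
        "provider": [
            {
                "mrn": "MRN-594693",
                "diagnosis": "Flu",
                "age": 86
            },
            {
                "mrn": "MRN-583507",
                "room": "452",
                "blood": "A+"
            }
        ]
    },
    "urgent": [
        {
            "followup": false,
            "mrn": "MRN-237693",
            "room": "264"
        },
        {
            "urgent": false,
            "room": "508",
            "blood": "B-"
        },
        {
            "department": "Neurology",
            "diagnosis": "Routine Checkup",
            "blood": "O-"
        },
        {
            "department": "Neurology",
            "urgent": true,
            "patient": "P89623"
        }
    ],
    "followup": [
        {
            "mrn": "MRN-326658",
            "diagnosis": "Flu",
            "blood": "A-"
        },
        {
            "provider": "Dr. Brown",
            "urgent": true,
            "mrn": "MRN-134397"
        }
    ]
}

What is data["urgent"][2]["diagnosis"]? "Routine Checkup"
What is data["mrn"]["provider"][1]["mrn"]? "MRN-583507"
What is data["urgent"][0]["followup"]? False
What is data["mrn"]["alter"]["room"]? "449"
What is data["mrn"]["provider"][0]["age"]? 86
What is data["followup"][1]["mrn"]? "MRN-134397"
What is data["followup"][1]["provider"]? "Dr. Brown"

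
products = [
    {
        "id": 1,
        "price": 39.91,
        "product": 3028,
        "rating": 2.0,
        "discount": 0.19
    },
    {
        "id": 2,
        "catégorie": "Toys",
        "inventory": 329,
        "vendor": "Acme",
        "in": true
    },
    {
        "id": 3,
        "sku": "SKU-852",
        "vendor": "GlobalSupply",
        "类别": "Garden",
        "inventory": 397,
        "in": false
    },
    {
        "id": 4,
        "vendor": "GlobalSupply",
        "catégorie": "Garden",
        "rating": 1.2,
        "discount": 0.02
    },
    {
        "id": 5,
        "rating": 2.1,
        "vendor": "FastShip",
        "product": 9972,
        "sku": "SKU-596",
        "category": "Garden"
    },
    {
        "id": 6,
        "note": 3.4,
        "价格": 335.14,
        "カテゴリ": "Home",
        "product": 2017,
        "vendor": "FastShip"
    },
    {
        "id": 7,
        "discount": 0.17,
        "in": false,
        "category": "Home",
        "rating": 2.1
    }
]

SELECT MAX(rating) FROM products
2.1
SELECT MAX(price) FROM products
39.91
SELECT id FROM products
[1, 2, 3, 4, 5, 6, 7]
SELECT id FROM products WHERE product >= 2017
[1, 5, 6]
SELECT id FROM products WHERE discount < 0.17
[4]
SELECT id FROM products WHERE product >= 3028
[1, 5]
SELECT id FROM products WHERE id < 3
[1, 2]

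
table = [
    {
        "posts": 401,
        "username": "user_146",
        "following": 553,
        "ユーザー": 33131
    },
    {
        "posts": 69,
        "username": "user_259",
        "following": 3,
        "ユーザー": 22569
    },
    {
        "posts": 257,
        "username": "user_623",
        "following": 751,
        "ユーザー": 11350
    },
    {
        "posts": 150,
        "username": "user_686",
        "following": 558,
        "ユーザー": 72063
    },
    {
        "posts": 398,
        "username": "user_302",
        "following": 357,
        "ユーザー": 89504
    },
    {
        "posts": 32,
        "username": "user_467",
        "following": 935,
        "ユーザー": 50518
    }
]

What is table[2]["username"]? "user_623"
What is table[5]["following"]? 935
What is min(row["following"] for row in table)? 3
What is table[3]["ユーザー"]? 72063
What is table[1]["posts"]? 69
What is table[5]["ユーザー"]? 50518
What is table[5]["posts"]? 32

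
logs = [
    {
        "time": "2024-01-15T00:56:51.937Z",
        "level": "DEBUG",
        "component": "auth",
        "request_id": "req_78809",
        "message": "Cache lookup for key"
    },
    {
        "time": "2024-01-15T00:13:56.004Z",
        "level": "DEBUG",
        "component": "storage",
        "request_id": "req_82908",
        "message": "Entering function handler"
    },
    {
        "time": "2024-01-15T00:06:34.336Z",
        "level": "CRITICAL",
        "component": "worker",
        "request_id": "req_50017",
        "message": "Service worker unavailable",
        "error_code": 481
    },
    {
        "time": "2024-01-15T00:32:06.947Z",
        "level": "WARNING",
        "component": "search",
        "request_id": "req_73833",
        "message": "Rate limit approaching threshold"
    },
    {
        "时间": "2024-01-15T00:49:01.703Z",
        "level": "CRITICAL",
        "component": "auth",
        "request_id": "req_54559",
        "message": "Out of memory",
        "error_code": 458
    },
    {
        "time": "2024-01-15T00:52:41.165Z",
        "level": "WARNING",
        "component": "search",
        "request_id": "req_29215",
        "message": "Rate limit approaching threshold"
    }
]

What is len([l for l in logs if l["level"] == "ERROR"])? 0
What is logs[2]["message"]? "Service worker unavailable"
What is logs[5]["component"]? "search"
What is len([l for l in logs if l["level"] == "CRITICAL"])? 2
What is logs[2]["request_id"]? "req_50017"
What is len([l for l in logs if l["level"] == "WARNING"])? 2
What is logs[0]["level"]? "DEBUG"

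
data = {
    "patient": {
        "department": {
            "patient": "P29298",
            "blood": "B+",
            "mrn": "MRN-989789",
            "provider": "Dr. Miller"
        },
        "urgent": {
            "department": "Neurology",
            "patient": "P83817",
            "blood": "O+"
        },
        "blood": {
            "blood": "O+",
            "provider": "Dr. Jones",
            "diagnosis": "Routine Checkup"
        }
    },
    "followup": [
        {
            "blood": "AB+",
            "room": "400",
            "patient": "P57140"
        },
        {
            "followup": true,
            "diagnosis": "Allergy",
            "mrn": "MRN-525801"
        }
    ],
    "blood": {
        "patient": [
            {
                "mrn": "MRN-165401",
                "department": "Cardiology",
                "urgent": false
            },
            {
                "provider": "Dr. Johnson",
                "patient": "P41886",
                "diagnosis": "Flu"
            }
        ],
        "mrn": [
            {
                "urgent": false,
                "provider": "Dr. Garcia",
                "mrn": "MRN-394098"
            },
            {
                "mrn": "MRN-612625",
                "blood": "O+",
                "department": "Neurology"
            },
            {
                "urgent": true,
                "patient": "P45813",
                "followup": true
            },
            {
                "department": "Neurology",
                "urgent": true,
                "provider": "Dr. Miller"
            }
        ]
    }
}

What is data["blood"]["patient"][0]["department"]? "Cardiology"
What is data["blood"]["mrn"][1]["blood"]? "O+"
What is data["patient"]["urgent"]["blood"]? "O+"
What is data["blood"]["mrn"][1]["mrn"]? "MRN-612625"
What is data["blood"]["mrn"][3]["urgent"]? True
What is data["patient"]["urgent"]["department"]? "Neurology"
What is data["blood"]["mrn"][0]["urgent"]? False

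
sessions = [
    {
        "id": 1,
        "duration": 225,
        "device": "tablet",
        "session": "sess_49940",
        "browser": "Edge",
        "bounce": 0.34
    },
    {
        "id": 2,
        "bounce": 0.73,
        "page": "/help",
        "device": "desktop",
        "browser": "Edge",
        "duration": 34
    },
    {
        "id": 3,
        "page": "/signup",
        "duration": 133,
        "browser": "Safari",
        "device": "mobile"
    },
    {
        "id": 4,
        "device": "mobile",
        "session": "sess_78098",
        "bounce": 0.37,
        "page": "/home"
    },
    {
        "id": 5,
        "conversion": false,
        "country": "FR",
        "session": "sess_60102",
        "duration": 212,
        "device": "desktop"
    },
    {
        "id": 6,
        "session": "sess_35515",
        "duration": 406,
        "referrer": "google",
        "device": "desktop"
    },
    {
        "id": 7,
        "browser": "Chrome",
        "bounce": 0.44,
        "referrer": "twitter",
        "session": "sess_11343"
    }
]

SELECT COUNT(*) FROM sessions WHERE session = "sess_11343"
1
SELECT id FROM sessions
[1, 2, 3, 4, 5, 6, 7]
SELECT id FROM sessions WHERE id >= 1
[1, 2, 3, 4, 5, 6, 7]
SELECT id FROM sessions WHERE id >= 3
[3, 4, 5, 6, 7]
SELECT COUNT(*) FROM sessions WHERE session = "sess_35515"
1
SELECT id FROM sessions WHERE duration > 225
[6]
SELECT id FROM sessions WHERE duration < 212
[2, 3]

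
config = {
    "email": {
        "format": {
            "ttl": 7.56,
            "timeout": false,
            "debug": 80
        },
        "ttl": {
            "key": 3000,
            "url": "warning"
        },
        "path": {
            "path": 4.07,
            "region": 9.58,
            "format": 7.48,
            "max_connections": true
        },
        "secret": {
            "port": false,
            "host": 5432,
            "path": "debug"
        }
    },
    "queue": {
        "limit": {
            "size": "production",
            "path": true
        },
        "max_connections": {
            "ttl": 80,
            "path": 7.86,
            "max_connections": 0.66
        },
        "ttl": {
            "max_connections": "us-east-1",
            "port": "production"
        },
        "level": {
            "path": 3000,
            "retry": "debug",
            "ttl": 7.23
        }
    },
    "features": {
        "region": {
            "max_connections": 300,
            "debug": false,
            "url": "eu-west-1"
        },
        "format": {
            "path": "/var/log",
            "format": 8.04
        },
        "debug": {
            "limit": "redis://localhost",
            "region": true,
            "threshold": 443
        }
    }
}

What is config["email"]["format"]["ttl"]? 7.56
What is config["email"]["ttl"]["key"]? 3000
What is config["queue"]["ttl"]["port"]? "production"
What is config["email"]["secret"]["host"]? 5432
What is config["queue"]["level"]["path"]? 3000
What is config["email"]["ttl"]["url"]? "warning"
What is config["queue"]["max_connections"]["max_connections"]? 0.66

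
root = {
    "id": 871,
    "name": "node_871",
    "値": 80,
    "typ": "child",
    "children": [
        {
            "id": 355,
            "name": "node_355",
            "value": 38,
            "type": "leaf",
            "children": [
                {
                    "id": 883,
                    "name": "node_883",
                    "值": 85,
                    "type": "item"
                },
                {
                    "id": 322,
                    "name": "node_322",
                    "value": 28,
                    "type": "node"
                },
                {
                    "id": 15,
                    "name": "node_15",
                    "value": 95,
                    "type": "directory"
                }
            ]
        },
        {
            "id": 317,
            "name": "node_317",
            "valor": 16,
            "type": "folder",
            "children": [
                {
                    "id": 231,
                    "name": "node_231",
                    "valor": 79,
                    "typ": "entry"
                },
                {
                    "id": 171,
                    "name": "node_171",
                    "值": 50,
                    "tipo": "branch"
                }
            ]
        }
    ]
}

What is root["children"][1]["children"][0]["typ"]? "entry"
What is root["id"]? 871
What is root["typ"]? "child"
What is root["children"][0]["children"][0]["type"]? "item"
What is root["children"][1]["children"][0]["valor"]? 79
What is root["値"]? 80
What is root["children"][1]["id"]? 317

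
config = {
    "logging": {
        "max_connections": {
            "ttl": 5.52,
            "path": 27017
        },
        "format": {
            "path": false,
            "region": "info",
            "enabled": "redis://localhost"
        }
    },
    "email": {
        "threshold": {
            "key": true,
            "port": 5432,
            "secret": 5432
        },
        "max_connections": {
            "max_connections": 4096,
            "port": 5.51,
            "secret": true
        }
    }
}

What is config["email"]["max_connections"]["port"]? 5.51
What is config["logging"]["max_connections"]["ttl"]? 5.52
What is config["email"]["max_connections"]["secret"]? True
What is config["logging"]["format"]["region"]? "info"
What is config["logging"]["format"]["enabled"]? "redis://localhost"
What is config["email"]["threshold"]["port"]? 5432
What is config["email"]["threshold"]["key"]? True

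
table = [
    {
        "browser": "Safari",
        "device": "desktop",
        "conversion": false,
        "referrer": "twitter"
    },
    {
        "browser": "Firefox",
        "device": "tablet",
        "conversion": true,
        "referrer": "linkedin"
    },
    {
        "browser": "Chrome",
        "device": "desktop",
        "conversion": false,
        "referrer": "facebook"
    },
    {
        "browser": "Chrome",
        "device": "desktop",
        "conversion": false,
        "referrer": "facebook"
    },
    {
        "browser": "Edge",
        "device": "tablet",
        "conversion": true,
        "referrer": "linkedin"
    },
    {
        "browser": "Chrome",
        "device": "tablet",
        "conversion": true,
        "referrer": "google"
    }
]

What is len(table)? 6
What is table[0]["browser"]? "Safari"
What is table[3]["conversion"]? False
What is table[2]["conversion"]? False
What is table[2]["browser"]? "Chrome"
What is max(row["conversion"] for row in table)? True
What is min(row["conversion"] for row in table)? False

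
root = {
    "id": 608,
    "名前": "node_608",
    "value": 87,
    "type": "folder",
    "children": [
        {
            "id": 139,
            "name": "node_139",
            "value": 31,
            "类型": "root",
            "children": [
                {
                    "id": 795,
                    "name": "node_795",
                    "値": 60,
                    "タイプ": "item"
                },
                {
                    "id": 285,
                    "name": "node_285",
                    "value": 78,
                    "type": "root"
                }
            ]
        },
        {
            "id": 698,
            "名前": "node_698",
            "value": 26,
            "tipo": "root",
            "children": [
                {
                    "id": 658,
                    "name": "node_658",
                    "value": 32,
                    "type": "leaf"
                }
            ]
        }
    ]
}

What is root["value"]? 87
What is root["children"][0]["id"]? 139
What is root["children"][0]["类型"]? "root"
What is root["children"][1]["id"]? 698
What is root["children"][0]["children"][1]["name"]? "node_285"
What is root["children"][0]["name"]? "node_139"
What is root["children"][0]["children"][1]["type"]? "root"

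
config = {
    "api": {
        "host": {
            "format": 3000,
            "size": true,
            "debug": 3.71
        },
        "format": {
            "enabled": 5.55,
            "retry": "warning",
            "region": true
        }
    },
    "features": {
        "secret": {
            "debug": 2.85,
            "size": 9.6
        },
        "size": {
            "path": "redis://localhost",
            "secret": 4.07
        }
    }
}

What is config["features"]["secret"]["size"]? 9.6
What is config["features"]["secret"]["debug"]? 2.85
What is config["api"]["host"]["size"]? True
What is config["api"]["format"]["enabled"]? 5.55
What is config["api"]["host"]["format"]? 3000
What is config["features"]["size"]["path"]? "redis://localhost"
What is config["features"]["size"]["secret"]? 4.07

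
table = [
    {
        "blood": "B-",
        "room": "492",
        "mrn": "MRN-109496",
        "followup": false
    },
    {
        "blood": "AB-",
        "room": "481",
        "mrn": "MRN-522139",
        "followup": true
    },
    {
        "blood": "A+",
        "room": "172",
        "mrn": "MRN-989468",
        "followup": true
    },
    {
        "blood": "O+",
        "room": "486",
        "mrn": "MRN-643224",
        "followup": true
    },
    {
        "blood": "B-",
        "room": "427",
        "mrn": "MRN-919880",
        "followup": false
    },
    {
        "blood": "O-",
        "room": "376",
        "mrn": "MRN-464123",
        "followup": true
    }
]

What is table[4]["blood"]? "B-"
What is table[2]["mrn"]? "MRN-989468"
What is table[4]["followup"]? False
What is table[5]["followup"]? True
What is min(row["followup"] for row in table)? False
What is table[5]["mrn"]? "MRN-464123"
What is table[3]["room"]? "486"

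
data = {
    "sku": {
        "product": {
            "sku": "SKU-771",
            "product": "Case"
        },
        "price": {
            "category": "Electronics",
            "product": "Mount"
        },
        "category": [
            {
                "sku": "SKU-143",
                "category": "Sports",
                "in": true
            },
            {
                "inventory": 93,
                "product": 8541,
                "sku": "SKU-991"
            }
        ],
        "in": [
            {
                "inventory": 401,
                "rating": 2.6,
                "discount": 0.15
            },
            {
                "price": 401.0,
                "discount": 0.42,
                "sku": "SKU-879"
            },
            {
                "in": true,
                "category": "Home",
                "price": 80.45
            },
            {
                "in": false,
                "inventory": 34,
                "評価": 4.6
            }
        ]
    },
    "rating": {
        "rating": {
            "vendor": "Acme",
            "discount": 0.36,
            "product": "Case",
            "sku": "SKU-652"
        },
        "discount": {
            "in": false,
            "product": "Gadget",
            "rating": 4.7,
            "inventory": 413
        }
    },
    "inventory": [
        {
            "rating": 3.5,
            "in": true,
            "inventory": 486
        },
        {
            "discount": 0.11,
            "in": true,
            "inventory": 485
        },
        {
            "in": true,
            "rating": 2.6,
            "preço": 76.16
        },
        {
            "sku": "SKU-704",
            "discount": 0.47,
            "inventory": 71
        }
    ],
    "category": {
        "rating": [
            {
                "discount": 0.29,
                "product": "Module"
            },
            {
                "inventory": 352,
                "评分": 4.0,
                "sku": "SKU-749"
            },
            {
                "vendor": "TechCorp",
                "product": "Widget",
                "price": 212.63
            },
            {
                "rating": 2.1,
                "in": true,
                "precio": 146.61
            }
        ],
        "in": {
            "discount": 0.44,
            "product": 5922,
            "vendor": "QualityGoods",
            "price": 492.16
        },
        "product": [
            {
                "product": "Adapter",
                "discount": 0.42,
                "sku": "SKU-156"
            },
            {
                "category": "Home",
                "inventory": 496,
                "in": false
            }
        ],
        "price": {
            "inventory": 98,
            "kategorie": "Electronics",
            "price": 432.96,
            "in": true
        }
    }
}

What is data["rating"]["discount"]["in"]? False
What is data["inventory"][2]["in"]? True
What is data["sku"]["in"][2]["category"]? "Home"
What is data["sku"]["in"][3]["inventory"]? 34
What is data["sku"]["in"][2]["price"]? 80.45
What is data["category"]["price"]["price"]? 432.96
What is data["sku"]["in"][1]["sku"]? "SKU-879"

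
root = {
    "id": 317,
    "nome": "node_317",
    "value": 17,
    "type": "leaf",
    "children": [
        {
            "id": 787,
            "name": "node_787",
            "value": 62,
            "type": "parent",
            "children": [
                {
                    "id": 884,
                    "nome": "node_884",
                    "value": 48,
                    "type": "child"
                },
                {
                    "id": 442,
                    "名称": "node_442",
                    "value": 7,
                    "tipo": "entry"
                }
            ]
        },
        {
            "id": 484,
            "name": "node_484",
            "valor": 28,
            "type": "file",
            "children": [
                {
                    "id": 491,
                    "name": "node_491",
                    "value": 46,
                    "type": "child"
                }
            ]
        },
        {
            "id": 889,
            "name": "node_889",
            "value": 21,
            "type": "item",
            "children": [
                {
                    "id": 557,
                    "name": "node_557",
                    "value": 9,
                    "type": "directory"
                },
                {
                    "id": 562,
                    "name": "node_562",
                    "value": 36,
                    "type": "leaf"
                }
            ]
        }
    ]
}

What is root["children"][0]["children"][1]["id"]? 442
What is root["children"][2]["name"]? "node_889"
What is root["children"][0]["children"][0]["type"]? "child"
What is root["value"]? 17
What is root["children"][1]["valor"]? 28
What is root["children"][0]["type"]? "parent"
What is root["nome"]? "node_317"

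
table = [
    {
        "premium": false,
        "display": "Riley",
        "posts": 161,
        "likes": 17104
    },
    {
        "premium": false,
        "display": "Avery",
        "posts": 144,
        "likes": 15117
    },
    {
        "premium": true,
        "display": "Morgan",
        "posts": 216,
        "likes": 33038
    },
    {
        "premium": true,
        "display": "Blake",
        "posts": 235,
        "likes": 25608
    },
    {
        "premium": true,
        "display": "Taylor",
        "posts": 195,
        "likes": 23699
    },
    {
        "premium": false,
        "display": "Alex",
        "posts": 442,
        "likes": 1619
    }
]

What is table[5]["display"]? "Alex"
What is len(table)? 6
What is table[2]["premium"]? True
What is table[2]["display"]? "Morgan"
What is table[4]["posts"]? 195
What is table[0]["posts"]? 161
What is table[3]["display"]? "Blake"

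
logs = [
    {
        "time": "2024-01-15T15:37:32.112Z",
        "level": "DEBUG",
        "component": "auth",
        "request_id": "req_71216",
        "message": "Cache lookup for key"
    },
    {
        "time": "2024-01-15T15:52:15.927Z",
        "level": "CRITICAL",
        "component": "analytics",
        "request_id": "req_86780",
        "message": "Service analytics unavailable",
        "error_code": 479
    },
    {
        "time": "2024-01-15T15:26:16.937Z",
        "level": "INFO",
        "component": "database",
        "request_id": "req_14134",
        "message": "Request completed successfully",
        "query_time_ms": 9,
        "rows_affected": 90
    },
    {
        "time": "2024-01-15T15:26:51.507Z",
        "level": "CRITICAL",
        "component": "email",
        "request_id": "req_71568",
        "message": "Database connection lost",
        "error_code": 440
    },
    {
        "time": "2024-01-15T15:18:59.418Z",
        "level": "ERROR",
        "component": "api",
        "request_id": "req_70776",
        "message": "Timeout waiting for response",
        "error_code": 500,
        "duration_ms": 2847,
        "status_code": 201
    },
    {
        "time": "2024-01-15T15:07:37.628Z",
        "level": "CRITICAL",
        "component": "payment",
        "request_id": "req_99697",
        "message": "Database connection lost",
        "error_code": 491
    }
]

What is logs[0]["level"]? "DEBUG"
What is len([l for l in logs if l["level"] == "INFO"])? 1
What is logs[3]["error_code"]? 440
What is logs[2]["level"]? "INFO"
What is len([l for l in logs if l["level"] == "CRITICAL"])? 3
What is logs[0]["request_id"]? "req_71216"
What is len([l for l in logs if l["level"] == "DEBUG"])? 1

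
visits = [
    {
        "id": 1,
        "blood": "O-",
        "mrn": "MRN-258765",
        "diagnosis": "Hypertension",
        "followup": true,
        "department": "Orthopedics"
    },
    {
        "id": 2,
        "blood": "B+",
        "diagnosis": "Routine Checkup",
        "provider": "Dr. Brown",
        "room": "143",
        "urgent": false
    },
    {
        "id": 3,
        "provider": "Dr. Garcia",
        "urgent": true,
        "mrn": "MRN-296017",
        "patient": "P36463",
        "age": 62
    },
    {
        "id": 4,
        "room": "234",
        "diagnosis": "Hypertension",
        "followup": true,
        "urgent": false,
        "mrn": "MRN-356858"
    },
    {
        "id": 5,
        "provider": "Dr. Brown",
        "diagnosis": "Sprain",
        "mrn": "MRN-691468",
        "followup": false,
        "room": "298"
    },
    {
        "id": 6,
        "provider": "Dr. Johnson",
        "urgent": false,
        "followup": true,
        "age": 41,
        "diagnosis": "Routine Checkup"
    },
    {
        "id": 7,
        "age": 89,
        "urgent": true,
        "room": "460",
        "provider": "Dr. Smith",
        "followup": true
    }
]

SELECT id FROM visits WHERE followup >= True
[1, 4, 6, 7]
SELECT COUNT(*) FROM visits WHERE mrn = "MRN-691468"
1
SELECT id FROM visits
[1, 2, 3, 4, 5, 6, 7]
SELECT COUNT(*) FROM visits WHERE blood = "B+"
1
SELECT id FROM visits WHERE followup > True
[]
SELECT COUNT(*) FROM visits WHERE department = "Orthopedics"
1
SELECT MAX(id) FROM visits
7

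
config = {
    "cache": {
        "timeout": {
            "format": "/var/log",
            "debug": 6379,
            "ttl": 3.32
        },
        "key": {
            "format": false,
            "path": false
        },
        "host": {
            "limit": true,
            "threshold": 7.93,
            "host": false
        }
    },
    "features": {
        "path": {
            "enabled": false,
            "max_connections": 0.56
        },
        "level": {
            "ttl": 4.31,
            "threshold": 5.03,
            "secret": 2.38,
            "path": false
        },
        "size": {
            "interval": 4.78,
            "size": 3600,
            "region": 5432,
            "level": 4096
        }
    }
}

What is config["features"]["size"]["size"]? 3600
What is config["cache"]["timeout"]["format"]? "/var/log"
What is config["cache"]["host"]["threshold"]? 7.93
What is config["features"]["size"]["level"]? 4096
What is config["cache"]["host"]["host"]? False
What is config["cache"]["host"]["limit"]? True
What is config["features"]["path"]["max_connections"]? 0.56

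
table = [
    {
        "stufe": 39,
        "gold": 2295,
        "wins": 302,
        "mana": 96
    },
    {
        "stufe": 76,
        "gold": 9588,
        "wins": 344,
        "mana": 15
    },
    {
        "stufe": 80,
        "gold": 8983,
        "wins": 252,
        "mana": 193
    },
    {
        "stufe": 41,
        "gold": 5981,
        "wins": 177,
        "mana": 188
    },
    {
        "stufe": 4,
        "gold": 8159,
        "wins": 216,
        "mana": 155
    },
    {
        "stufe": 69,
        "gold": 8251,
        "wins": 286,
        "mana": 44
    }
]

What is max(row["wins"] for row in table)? 344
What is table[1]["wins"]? 344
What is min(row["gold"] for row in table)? 2295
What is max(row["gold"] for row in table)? 9588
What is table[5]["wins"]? 286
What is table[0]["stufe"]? 39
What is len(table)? 6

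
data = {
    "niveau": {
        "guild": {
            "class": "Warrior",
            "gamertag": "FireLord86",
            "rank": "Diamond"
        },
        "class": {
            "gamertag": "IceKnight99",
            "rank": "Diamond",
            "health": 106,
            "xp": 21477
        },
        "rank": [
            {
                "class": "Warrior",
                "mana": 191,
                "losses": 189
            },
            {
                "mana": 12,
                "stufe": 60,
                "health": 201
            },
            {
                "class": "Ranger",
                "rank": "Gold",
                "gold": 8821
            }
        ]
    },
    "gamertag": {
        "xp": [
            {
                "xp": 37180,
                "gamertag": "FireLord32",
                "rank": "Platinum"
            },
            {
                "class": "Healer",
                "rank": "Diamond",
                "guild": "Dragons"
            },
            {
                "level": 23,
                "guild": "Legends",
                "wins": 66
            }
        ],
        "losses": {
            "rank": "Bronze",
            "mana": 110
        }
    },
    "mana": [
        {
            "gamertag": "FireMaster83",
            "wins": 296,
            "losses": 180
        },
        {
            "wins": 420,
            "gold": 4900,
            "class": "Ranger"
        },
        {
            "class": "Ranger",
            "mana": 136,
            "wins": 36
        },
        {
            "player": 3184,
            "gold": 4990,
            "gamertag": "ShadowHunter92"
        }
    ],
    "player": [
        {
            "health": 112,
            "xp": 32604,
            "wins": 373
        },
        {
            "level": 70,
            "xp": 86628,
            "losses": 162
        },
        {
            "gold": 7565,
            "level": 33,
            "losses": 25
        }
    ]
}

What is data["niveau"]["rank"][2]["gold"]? 8821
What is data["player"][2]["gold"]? 7565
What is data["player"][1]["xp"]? 86628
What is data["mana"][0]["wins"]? 296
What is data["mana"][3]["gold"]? 4990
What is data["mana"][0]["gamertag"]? "FireMaster83"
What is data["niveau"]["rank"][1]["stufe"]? 60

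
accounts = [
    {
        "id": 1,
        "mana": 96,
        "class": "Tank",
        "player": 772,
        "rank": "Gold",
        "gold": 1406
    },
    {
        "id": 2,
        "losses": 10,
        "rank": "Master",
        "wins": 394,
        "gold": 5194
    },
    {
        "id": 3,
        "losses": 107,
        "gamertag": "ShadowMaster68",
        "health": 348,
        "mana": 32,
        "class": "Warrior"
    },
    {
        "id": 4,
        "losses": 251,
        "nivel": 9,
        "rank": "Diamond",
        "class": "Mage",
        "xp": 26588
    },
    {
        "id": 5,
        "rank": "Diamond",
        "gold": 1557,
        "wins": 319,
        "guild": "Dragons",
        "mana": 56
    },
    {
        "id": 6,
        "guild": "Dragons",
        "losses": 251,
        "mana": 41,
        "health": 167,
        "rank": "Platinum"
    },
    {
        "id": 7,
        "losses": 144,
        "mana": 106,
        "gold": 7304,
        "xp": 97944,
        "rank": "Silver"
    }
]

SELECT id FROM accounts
[1, 2, 3, 4, 5, 6, 7]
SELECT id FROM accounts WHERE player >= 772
[1]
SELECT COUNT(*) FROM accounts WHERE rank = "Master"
1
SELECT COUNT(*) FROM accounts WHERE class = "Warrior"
1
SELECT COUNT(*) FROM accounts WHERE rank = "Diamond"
2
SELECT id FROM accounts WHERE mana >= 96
[1, 7]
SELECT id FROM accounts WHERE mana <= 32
[3]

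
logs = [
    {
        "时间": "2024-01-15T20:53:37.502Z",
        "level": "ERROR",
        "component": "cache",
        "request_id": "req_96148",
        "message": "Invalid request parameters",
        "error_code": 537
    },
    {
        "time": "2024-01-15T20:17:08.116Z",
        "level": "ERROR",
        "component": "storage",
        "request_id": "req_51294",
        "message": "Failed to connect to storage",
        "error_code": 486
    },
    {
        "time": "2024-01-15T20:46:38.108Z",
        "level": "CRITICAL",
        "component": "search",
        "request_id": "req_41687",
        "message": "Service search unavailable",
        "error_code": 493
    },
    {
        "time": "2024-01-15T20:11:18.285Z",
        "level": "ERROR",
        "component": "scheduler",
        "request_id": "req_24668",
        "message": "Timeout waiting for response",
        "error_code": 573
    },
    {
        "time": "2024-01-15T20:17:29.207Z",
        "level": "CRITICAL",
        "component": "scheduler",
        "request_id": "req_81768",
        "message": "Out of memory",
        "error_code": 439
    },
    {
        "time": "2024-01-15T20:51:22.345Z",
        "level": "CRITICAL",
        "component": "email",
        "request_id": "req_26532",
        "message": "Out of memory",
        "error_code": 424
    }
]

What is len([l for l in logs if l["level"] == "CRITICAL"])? 3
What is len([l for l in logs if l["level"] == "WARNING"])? 0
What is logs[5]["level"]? "CRITICAL"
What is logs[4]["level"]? "CRITICAL"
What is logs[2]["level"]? "CRITICAL"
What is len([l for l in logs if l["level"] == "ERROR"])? 3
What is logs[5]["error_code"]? 424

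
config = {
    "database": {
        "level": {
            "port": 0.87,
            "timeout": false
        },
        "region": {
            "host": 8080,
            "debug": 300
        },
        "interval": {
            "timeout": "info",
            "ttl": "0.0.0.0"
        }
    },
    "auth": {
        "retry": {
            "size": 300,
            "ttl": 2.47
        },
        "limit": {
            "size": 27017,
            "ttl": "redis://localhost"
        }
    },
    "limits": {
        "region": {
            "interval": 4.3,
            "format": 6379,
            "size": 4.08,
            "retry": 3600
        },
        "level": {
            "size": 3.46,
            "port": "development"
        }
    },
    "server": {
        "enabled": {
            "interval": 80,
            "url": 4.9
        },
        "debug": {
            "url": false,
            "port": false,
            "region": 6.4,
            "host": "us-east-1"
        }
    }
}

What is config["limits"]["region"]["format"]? 6379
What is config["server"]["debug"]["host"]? "us-east-1"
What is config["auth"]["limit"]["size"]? 27017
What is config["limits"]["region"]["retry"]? 3600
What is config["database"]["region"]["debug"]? 300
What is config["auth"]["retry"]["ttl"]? 2.47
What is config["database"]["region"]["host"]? 8080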